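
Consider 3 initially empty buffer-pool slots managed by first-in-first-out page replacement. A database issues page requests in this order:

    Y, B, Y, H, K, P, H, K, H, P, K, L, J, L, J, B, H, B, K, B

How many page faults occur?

10

Y -> miss, frames {Y}
B -> miss, frames {Y,B}
Y -> hit
H -> miss, frames {Y,B,H}
K -> miss, evict Y, frames {B,H,K}
P -> miss, evict B, frames {H,K,P}
H -> hit
K -> hit
H -> hit
P -> hit
K -> hit
L -> miss, evict H, frames {K,P,L}
J -> miss, evict K, frames {P,L,J}
L -> hit
J -> hit
B -> miss, evict P, frames {L,J,B}
H -> miss, evict L, frames {J,B,H}
B -> hit
K -> miss, evict J, frames {B,H,K}
B -> hit
Page faults: 10.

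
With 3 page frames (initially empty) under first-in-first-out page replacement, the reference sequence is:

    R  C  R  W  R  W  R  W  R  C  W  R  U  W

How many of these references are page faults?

R -> fault, frames {R}
C -> fault, frames {R,C}
R -> hit
W -> fault, frames {R,C,W}
R -> hit
W -> hit
R -> hit
W -> hit
R -> hit
C -> hit
W -> hit
R -> hit
U -> fault, evict R, frames {C,W,U}
W -> hit
Page faults: 4.

4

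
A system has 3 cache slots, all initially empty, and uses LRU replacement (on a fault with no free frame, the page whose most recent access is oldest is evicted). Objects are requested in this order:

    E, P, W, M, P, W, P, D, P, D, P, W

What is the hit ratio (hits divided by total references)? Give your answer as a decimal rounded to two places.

E → fault, frames (E)
P → fault, frames (E P)
W → fault, frames (E P W)
M → fault, evict E, frames (P W M)
P → hit
W → hit
P → hit
D → fault, evict M, frames (W P D)
P → hit
D → hit
P → hit
W → hit
Hits: 7 of 12 references → 7/12 = 0.5833.

0.58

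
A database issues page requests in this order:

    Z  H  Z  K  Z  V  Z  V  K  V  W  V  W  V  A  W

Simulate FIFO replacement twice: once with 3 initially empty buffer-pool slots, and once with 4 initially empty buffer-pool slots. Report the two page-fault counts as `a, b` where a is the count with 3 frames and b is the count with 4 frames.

7, 6

3 frames: F F . F . F F . . . F . . . F . → 7 faults.
4 frames: F F . F . F . . . . F . . . F . → 6 faults.
6 < 7: adding a frame reduced faults, as is typical.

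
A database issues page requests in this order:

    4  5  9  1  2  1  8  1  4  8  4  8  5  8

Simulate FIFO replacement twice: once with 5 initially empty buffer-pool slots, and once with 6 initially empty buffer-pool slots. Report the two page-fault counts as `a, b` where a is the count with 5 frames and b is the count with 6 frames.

8, 6

5 frames: F F F F F . F . F . . . F . → 8 faults.
6 frames: F F F F F . F . . . . . . . → 6 faults.
6 < 8: adding a frame reduced faults, as is typical.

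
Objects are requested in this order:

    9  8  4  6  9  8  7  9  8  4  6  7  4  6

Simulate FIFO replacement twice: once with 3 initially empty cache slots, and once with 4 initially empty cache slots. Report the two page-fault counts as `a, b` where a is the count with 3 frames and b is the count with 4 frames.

3 frames: F F F F F F F . . F F . . . → 9 faults.
4 frames: F F F F . . F F F F F F . . → 10 faults.
10 > 9: adding a frame increased faults — Belady's anomaly.

9, 10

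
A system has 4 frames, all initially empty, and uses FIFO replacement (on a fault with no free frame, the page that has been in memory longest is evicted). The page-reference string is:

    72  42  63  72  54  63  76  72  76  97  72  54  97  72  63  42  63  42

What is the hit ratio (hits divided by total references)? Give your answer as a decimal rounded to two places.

0.50

72 -> fault, frames (72)
42 -> fault, frames (72 42)
63 -> fault, frames (72 42 63)
72 -> hit
54 -> fault, frames (72 42 63 54)
63 -> hit
76 -> fault, evict 72, frames (42 63 54 76)
72 -> fault, evict 42, frames (63 54 76 72)
76 -> hit
97 -> fault, evict 63, frames (54 76 72 97)
72 -> hit
54 -> hit
97 -> hit
72 -> hit
63 -> fault, evict 54, frames (76 72 97 63)
42 -> fault, evict 76, frames (72 97 63 42)
63 -> hit
42 -> hit
Hits: 9 of 18 references → 9/18 = 0.5000.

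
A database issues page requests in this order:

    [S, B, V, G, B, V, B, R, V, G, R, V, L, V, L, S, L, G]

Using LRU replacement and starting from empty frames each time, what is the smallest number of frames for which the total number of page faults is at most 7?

5

f=1: 18 faults
f=2: 14 faults
f=3: 9 faults
f=4: 8 faults
f=5: 7 faults
f=6: 6 faults
Smallest f with faults ≤ 7 is 5.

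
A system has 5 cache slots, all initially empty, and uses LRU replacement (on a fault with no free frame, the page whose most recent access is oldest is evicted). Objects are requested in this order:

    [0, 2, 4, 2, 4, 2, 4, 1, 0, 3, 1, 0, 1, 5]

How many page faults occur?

6

0: miss, frames [0]
2: miss, frames [0, 2]
4: miss, frames [0, 2, 4]
2: hit
4: hit
2: hit
4: hit
1: miss, frames [0, 2, 4, 1]
0: hit
3: miss, frames [2, 4, 1, 0, 3]
1: hit
0: hit
1: hit
5: miss, evict 2, frames [4, 3, 0, 1, 5]
Page faults: 6.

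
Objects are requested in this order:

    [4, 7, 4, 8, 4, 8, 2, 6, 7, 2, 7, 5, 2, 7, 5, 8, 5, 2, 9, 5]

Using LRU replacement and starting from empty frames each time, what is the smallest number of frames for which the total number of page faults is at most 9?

4

f=1: 20 faults
f=2: 15 faults
f=3: 10 faults
f=4: 9 faults
f=5: 7 faults
f=6: 7 faults
f=7: 7 faults
Smallest f with faults ≤ 9 is 4.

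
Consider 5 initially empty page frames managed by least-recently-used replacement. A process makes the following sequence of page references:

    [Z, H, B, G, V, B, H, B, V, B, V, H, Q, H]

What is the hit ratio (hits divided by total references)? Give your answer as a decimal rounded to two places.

Z -> fault, frames (Z)
H -> fault, frames (Z H)
B -> fault, frames (Z H B)
G -> fault, frames (Z H B G)
V -> fault, frames (Z H B G V)
B -> hit
H -> hit
B -> hit
V -> hit
B -> hit
V -> hit
H -> hit
Q -> fault, evict Z, frames (G B V H Q)
H -> hit
Hits: 8 of 14 references → 8/14 = 0.5714.

0.57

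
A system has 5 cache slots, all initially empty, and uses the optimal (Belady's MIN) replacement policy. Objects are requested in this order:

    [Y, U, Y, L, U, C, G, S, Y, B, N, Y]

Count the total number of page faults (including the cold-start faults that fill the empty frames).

8

Y -> fault, frames (Y)
U -> fault, frames (Y U)
Y -> hit
L -> fault, frames (Y U L)
U -> hit
C -> fault, frames (Y U L C)
G -> fault, frames (Y U L C G)
S -> fault, evict G, frames (Y U L C S)
Y -> hit
B -> fault, evict S, frames (Y U L C B)
N -> fault, evict B, frames (Y U L C N)
Y -> hit
Page faults: 8.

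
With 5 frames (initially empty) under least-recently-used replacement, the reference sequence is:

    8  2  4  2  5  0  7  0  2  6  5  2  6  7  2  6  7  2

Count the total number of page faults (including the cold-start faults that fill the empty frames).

8 -> miss, frames (8)
2 -> miss, frames (8 2)
4 -> miss, frames (8 2 4)
2 -> hit
5 -> miss, frames (8 4 2 5)
0 -> miss, frames (8 4 2 5 0)
7 -> miss, evict 8, frames (4 2 5 0 7)
0 -> hit
2 -> hit
6 -> miss, evict 4, frames (5 7 0 2 6)
5 -> hit
2 -> hit
6 -> hit
7 -> hit
2 -> hit
6 -> hit
7 -> hit
2 -> hit
Page faults: 7.

7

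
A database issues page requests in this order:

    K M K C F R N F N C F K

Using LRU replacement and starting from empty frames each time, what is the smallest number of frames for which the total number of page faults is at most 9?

f=1: 12 faults
f=2: 10 faults
f=3: 8 faults
f=4: 7 faults
f=5: 6 faults
f=6: 6 faults
Smallest f with faults ≤ 9 is 3.

3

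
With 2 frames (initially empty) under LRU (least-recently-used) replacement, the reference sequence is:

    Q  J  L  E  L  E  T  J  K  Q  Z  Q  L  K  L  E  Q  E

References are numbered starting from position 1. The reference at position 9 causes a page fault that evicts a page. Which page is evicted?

pos 1: Q: miss, frames (Q)
pos 2: J: miss, frames (Q J)
pos 3: L: miss, evict Q, frames (J L)
pos 4: E: miss, evict J, frames (L E)
pos 5: L: hit
pos 6: E: hit
pos 7: T: miss, evict L, frames (E T)
pos 8: J: miss, evict E, frames (T J)
pos 9: K: miss, evict T, frames (J K)
At position 9, page T is evicted.

T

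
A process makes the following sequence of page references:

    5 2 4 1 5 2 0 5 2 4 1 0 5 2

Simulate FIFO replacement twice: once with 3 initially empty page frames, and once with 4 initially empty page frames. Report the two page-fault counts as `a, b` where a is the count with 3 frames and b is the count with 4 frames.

11, 12

3 frames: F F F F F F F . . F F . F F → 11 faults.
4 frames: F F F F . . F F F F F F F F → 12 faults.
12 > 11: adding a frame increased faults — Belady's anomaly.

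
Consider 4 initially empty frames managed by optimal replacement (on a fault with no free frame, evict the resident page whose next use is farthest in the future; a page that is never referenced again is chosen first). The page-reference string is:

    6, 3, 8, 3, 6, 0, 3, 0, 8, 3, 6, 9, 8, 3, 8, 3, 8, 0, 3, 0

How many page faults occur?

5

6 -> miss, frames [6]
3 -> miss, frames [6, 3]
8 -> miss, frames [6, 3, 8]
3 -> hit
6 -> hit
0 -> miss, frames [6, 3, 8, 0]
3 -> hit
0 -> hit
8 -> hit
3 -> hit
6 -> hit
9 -> miss, evict 6, frames [3, 8, 0, 9]
8 -> hit
3 -> hit
8 -> hit
3 -> hit
8 -> hit
0 -> hit
3 -> hit
0 -> hit
Page faults: 5.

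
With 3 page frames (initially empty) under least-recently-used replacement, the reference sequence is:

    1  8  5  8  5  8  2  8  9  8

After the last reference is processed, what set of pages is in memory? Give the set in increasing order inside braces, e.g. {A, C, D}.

1: miss, frames (1)
8: miss, frames (1 8)
5: miss, frames (1 8 5)
8: hit
5: hit
8: hit
2: miss, evict 1, frames (5 8 2)
8: hit
9: miss, evict 5, frames (2 8 9)
8: hit

{2, 8, 9}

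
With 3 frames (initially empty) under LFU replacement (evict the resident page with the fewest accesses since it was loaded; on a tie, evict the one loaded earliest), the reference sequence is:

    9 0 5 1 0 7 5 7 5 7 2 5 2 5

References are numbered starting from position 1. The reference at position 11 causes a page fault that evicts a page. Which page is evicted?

0

pos 1: 9 → fault, frames {9}
pos 2: 0 → fault, frames {9,0}
pos 3: 5 → fault, frames {9,0,5}
pos 4: 1 → fault, evict 9, frames {0,5,1}
pos 5: 0 → hit
pos 6: 7 → fault, evict 5, frames {0,1,7}
pos 7: 5 → fault, evict 1, frames {0,7,5}
pos 8: 7 → hit
pos 9: 5 → hit
pos 10: 7 → hit
pos 11: 2 → fault, evict 0, frames {7,5,2}
At position 11, page 0 is evicted.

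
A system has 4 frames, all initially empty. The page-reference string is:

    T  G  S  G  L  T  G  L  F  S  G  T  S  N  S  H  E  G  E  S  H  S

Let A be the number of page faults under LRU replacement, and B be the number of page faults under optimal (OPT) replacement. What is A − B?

Under LRU: F F F . F . . . F F . F . F . F F F . . . . → 11 faults.
Under OPT: F F F . F . . . F . . . . F . F F . . . . . → 8 faults.
A − B = 11 − 8 = 3.

3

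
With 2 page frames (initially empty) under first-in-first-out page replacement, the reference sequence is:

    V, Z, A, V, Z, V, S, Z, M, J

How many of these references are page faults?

V -> fault, frames {V}
Z -> fault, frames {V,Z}
A -> fault, evict V, frames {Z,A}
V -> fault, evict Z, frames {A,V}
Z -> fault, evict A, frames {V,Z}
V -> hit
S -> fault, evict V, frames {Z,S}
Z -> hit
M -> fault, evict Z, frames {S,M}
J -> fault, evict S, frames {M,J}
Page faults: 8.

8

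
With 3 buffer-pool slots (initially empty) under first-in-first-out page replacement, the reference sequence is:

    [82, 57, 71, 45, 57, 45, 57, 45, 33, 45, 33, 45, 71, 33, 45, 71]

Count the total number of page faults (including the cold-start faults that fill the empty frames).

5

82 -> fault, frames [82]
57 -> fault, frames [82, 57]
71 -> fault, frames [82, 57, 71]
45 -> fault, evict 82, frames [57, 71, 45]
57 -> hit
45 -> hit
57 -> hit
45 -> hit
33 -> fault, evict 57, frames [71, 45, 33]
45 -> hit
33 -> hit
45 -> hit
71 -> hit
33 -> hit
45 -> hit
71 -> hit
Page faults: 5.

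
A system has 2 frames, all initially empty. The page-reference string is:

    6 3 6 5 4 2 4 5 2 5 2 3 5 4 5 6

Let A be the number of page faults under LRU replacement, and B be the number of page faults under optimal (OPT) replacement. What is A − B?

2

Under LRU: F F . F F F . F F . . F F F . F → 11 faults.
Under OPT: F F . F F F . F . . . F . F . F → 9 faults.
A − B = 11 − 9 = 2.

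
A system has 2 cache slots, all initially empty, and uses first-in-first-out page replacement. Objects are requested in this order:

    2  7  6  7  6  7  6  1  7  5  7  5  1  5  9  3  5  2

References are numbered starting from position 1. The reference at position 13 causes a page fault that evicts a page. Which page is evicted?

pos 1: 2 → fault, frames [2]
pos 2: 7 → fault, frames [2, 7]
pos 3: 6 → fault, evict 2, frames [7, 6]
pos 4: 7 → hit
pos 5: 6 → hit
pos 6: 7 → hit
pos 7: 6 → hit
pos 8: 1 → fault, evict 7, frames [6, 1]
pos 9: 7 → fault, evict 6, frames [1, 7]
pos 10: 5 → fault, evict 1, frames [7, 5]
pos 11: 7 → hit
pos 12: 5 → hit
pos 13: 1 → fault, evict 7, frames [5, 1]
At position 13, page 7 is evicted.

7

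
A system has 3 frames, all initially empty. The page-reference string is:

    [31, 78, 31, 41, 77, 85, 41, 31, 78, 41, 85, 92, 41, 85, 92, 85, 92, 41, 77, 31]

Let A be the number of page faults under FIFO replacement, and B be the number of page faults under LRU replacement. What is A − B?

1

Under FIFO: F F . F F F . F F F F F . . . . . . F F → 12 faults.
Under LRU: F F . F F F . F F . F F . . . . . . F F → 11 faults.
A − B = 12 − 11 = 1.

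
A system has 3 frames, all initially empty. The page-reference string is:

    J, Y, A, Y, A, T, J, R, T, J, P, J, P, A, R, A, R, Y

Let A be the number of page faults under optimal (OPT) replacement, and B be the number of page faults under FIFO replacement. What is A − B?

Under OPT: F F F . . F . F . . F . . F . . . F → 8 faults.
Under FIFO: F F F . . F F F . . F . . F . . . F → 9 faults.
A − B = 8 − 9 = -1.

-1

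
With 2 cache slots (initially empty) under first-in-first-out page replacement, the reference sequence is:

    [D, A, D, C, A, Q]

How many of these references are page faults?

4

D → fault, frames (D)
A → fault, frames (D A)
D → hit
C → fault, evict D, frames (A C)
A → hit
Q → fault, evict A, frames (C Q)
Page faults: 4.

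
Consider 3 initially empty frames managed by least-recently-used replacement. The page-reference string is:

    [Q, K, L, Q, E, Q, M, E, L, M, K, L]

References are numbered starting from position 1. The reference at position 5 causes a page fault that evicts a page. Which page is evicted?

K

pos 1: Q → fault, frames [Q]
pos 2: K → fault, frames [Q, K]
pos 3: L → fault, frames [Q, K, L]
pos 4: Q → hit
pos 5: E → fault, evict K, frames [L, Q, E]
At position 5, page K is evicted.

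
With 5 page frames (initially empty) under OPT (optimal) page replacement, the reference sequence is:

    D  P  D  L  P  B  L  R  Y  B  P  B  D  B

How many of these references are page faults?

6

D → miss, frames [D]
P → miss, frames [D, P]
D → hit
L → miss, frames [D, P, L]
P → hit
B → miss, frames [D, P, L, B]
L → hit
R → miss, frames [D, P, L, B, R]
Y → miss, evict R, frames [D, P, L, B, Y]
B → hit
P → hit
B → hit
D → hit
B → hit
Page faults: 6.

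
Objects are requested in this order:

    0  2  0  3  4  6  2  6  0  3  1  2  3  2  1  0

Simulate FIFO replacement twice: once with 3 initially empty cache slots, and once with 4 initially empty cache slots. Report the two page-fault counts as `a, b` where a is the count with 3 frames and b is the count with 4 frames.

3 frames: F F . F F F F . F F F F . . . F → 11 faults.
4 frames: F F . F F F . . F . F F F . . . → 9 faults.
9 < 11: adding a frame reduced faults, as is typical.

11, 9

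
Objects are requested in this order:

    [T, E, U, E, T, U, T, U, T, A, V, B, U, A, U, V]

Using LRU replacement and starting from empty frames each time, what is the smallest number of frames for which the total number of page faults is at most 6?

f=1: 16 faults
f=2: 11 faults
f=3: 9 faults
f=4: 7 faults
f=5: 6 faults
f=6: 6 faults
Smallest f with faults ≤ 6 is 5.

5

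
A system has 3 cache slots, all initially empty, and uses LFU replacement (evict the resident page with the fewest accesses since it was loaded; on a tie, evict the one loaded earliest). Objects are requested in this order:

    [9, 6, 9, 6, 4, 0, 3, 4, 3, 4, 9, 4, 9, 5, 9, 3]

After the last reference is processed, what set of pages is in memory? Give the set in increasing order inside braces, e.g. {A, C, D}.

9 → miss, frames {9}
6 → miss, frames {9,6}
9 → hit
6 → hit
4 → miss, frames {9,6,4}
0 → miss, evict 4, frames {9,6,0}
3 → miss, evict 0, frames {9,6,3}
4 → miss, evict 3, frames {9,6,4}
3 → miss, evict 4, frames {9,6,3}
4 → miss, evict 3, frames {9,6,4}
9 → hit
4 → hit
9 → hit
5 → miss, evict 6, frames {9,4,5}
9 → hit
3 → miss, evict 5, frames {9,4,3}

{3, 4, 9}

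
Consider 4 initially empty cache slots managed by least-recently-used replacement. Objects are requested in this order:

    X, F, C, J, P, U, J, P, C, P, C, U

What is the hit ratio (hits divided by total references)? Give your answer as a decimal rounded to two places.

0.50

X: miss, frames [X]
F: miss, frames [X, F]
C: miss, frames [X, F, C]
J: miss, frames [X, F, C, J]
P: miss, evict X, frames [F, C, J, P]
U: miss, evict F, frames [C, J, P, U]
J: hit
P: hit
C: hit
P: hit
C: hit
U: hit
Hits: 6 of 12 references → 6/12 = 0.5000.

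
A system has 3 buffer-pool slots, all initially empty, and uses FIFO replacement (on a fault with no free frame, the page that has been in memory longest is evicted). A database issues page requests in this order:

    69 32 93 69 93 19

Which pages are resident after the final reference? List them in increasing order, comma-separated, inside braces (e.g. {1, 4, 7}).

69 → fault, frames {69}
32 → fault, frames {69,32}
93 → fault, frames {69,32,93}
69 → hit
93 → hit
19 → fault, evict 69, frames {32,93,19}

{19, 32, 93}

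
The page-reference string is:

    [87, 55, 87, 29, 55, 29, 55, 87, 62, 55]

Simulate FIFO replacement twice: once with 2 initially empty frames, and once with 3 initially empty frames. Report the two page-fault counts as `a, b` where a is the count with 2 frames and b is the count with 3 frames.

2 frames: F F . F . . . F F F → 6 faults.
3 frames: F F . F . . . . F . → 4 faults.
4 < 6: adding a frame reduced faults, as is typical.

6, 4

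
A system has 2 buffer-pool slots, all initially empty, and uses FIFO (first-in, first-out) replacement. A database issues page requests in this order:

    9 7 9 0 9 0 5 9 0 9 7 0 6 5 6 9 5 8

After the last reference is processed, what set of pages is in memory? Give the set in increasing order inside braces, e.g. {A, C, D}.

{8, 9}

9 → fault, frames {9}
7 → fault, frames {9,7}
9 → hit
0 → fault, evict 9, frames {7,0}
9 → fault, evict 7, frames {0,9}
0 → hit
5 → fault, evict 0, frames {9,5}
9 → hit
0 → fault, evict 9, frames {5,0}
9 → fault, evict 5, frames {0,9}
7 → fault, evict 0, frames {9,7}
0 → fault, evict 9, frames {7,0}
6 → fault, evict 7, frames {0,6}
5 → fault, evict 0, frames {6,5}
6 → hit
9 → fault, evict 6, frames {5,9}
5 → hit
8 → fault, evict 5, frames {9,8}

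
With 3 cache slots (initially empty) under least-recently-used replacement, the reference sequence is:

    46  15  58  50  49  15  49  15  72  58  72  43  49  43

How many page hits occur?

4

46: fault, frames (46)
15: fault, frames (46 15)
58: fault, frames (46 15 58)
50: fault, evict 46, frames (15 58 50)
49: fault, evict 15, frames (58 50 49)
15: fault, evict 58, frames (50 49 15)
49: hit
15: hit
72: fault, evict 50, frames (49 15 72)
58: fault, evict 49, frames (15 72 58)
72: hit
43: fault, evict 15, frames (58 72 43)
49: fault, evict 58, frames (72 43 49)
43: hit
Hits: 4.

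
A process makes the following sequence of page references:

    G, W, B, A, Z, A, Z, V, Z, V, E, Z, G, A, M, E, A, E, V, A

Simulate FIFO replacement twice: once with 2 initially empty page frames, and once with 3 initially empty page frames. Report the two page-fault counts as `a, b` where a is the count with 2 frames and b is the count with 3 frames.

14, 13

2 frames: F F F F F . . F . . F F F F F F F . F . → 14 faults.
3 frames: F F F F F . . F . . F . F F F F . . F F → 13 faults.
13 < 14: adding a frame reduced faults, as is typical.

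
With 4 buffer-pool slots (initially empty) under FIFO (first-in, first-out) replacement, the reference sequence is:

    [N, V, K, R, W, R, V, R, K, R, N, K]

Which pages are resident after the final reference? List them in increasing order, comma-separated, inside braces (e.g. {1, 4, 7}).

N → fault, frames {N}
V → fault, frames {N,V}
K → fault, frames {N,V,K}
R → fault, frames {N,V,K,R}
W → fault, evict N, frames {V,K,R,W}
R → hit
V → hit
R → hit
K → hit
R → hit
N → fault, evict V, frames {K,R,W,N}
K → hit

{K, N, R, W}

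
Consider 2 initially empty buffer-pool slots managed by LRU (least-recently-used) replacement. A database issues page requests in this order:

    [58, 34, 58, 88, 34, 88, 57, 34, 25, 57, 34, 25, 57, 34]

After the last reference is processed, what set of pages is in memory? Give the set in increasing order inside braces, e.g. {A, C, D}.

{34, 57}

58 -> fault, frames [58]
34 -> fault, frames [58, 34]
58 -> hit
88 -> fault, evict 34, frames [58, 88]
34 -> fault, evict 58, frames [88, 34]
88 -> hit
57 -> fault, evict 34, frames [88, 57]
34 -> fault, evict 88, frames [57, 34]
25 -> fault, evict 57, frames [34, 25]
57 -> fault, evict 34, frames [25, 57]
34 -> fault, evict 25, frames [57, 34]
25 -> fault, evict 57, frames [34, 25]
57 -> fault, evict 34, frames [25, 57]
34 -> fault, evict 25, frames [57, 34]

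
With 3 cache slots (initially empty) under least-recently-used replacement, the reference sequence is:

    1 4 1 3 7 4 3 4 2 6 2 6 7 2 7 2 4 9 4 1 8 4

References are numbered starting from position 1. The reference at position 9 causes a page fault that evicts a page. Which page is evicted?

7

pos 1: 1: fault, frames [1]
pos 2: 4: fault, frames [1, 4]
pos 3: 1: hit
pos 4: 3: fault, frames [4, 1, 3]
pos 5: 7: fault, evict 4, frames [1, 3, 7]
pos 6: 4: fault, evict 1, frames [3, 7, 4]
pos 7: 3: hit
pos 8: 4: hit
pos 9: 2: fault, evict 7, frames [3, 4, 2]
At position 9, page 7 is evicted.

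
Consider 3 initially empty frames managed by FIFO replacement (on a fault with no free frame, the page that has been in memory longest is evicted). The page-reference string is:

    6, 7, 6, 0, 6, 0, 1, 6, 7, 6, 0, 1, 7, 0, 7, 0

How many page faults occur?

6 -> fault, frames [6]
7 -> fault, frames [6, 7]
6 -> hit
0 -> fault, frames [6, 7, 0]
6 -> hit
0 -> hit
1 -> fault, evict 6, frames [7, 0, 1]
6 -> fault, evict 7, frames [0, 1, 6]
7 -> fault, evict 0, frames [1, 6, 7]
6 -> hit
0 -> fault, evict 1, frames [6, 7, 0]
1 -> fault, evict 6, frames [7, 0, 1]
7 -> hit
0 -> hit
7 -> hit
0 -> hit
Page faults: 8.

8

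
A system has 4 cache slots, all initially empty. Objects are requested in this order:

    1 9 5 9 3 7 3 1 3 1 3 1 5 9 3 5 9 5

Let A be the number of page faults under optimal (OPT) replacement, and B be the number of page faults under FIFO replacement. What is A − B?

-2

Under OPT: F F F . F F . . . . . . . F . . . . → 6 faults.
Under FIFO: F F F . F F . F . . . . . F . F . . → 8 faults.
A − B = 6 − 8 = -2.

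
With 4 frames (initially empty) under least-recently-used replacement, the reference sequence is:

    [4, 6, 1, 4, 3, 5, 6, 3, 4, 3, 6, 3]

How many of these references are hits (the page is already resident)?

4: fault, frames [4]
6: fault, frames [4, 6]
1: fault, frames [4, 6, 1]
4: hit
3: fault, frames [6, 1, 4, 3]
5: fault, evict 6, frames [1, 4, 3, 5]
6: fault, evict 1, frames [4, 3, 5, 6]
3: hit
4: hit
3: hit
6: hit
3: hit
Hits: 6.

6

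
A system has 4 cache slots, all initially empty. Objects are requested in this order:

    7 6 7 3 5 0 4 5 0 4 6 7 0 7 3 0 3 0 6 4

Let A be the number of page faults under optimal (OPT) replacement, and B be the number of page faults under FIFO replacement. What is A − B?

-3

Under OPT: F F . F F F F . . . . F . . F . . . . . → 8 faults.
Under FIFO: F F . F F F F . . . F F . . F F . . . F → 11 faults.
A − B = 8 − 11 = -3.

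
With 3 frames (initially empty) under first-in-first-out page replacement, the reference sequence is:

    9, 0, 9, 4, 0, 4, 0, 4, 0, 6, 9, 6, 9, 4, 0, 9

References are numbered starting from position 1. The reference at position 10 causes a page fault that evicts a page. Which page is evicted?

pos 1: 9: fault, frames (9)
pos 2: 0: fault, frames (9 0)
pos 3: 9: hit
pos 4: 4: fault, frames (9 0 4)
pos 5: 0: hit
pos 6: 4: hit
pos 7: 0: hit
pos 8: 4: hit
pos 9: 0: hit
pos 10: 6: fault, evict 9, frames (0 4 6)
At position 10, page 9 is evicted.

9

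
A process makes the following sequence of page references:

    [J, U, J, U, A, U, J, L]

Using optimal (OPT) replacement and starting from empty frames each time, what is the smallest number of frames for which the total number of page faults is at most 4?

3

f=1: 8 faults
f=2: 5 faults
f=3: 4 faults
f=4: 4 faults
Smallest f with faults ≤ 4 is 3.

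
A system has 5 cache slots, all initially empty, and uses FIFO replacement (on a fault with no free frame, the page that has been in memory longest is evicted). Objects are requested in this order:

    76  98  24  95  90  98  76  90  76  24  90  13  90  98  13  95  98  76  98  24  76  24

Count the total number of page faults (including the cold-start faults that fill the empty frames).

76 -> miss, frames [76]
98 -> miss, frames [76, 98]
24 -> miss, frames [76, 98, 24]
95 -> miss, frames [76, 98, 24, 95]
90 -> miss, frames [76, 98, 24, 95, 90]
98 -> hit
76 -> hit
90 -> hit
76 -> hit
24 -> hit
90 -> hit
13 -> miss, evict 76, frames [98, 24, 95, 90, 13]
90 -> hit
98 -> hit
13 -> hit
95 -> hit
98 -> hit
76 -> miss, evict 98, frames [24, 95, 90, 13, 76]
98 -> miss, evict 24, frames [95, 90, 13, 76, 98]
24 -> miss, evict 95, frames [90, 13, 76, 98, 24]
76 -> hit
24 -> hit
Page faults: 9.

9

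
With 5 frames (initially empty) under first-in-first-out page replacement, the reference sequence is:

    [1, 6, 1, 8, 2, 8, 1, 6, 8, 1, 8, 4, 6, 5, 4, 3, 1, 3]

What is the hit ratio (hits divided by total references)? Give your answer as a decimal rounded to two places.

0.56

1: fault, frames {1}
6: fault, frames {1,6}
1: hit
8: fault, frames {1,6,8}
2: fault, frames {1,6,8,2}
8: hit
1: hit
6: hit
8: hit
1: hit
8: hit
4: fault, frames {1,6,8,2,4}
6: hit
5: fault, evict 1, frames {6,8,2,4,5}
4: hit
3: fault, evict 6, frames {8,2,4,5,3}
1: fault, evict 8, frames {2,4,5,3,1}
3: hit
Hits: 10 of 18 references → 10/18 = 0.5556.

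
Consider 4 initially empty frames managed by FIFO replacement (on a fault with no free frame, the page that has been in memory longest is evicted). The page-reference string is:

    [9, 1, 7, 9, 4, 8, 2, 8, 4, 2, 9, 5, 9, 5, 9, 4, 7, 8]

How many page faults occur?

9 -> fault, frames {9}
1 -> fault, frames {9,1}
7 -> fault, frames {9,1,7}
9 -> hit
4 -> fault, frames {9,1,7,4}
8 -> fault, evict 9, frames {1,7,4,8}
2 -> fault, evict 1, frames {7,4,8,2}
8 -> hit
4 -> hit
2 -> hit
9 -> fault, evict 7, frames {4,8,2,9}
5 -> fault, evict 4, frames {8,2,9,5}
9 -> hit
5 -> hit
9 -> hit
4 -> fault, evict 8, frames {2,9,5,4}
7 -> fault, evict 2, frames {9,5,4,7}
8 -> fault, evict 9, frames {5,4,7,8}
Page faults: 11.

11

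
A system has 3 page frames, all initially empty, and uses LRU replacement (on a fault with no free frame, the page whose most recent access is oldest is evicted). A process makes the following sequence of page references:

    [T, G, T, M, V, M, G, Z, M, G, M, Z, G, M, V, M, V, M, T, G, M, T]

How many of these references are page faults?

T → miss, frames (T)
G → miss, frames (T G)
T → hit
M → miss, frames (G T M)
V → miss, evict G, frames (T M V)
M → hit
G → miss, evict T, frames (V M G)
Z → miss, evict V, frames (M G Z)
M → hit
G → hit
M → hit
Z → hit
G → hit
M → hit
V → miss, evict Z, frames (G M V)
M → hit
V → hit
M → hit
T → miss, evict G, frames (V M T)
G → miss, evict V, frames (M T G)
M → hit
T → hit
Page faults: 9.

9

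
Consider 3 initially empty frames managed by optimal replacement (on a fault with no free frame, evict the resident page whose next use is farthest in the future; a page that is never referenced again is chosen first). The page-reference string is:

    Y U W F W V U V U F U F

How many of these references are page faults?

5

Y → fault, frames (Y)
U → fault, frames (Y U)
W → fault, frames (Y U W)
F → fault, evict Y, frames (U W F)
W → hit
V → fault, evict W, frames (U F V)
U → hit
V → hit
U → hit
F → hit
U → hit
F → hit
Page faults: 5.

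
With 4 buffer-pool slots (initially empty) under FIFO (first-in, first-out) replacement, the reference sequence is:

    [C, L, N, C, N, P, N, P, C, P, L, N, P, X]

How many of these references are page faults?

C -> fault, frames (C)
L -> fault, frames (C L)
N -> fault, frames (C L N)
C -> hit
N -> hit
P -> fault, frames (C L N P)
N -> hit
P -> hit
C -> hit
P -> hit
L -> hit
N -> hit
P -> hit
X -> fault, evict C, frames (L N P X)
Page faults: 5.

5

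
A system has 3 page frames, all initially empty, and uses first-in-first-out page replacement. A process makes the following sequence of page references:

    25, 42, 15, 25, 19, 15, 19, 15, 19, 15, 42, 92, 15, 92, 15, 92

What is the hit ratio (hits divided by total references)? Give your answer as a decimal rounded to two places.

0.69

25 → fault, frames [25]
42 → fault, frames [25, 42]
15 → fault, frames [25, 42, 15]
25 → hit
19 → fault, evict 25, frames [42, 15, 19]
15 → hit
19 → hit
15 → hit
19 → hit
15 → hit
42 → hit
92 → fault, evict 42, frames [15, 19, 92]
15 → hit
92 → hit
15 → hit
92 → hit
Hits: 11 of 16 references → 11/16 = 0.6875.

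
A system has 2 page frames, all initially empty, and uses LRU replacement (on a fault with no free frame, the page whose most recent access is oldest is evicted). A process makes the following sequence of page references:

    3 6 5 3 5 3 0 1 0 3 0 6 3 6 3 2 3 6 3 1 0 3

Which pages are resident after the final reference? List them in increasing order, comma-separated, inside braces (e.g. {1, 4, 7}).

{0, 3}

3 → miss, frames (3)
6 → miss, frames (3 6)
5 → miss, evict 3, frames (6 5)
3 → miss, evict 6, frames (5 3)
5 → hit
3 → hit
0 → miss, evict 5, frames (3 0)
1 → miss, evict 3, frames (0 1)
0 → hit
3 → miss, evict 1, frames (0 3)
0 → hit
6 → miss, evict 3, frames (0 6)
3 → miss, evict 0, frames (6 3)
6 → hit
3 → hit
2 → miss, evict 6, frames (3 2)
3 → hit
6 → miss, evict 2, frames (3 6)
3 → hit
1 → miss, evict 6, frames (3 1)
0 → miss, evict 3, frames (1 0)
3 → miss, evict 1, frames (0 3)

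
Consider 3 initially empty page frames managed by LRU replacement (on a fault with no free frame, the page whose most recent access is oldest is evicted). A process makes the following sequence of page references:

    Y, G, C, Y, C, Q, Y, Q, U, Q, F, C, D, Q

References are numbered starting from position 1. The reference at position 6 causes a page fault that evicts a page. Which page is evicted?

pos 1: Y → fault, frames [Y]
pos 2: G → fault, frames [Y, G]
pos 3: C → fault, frames [Y, G, C]
pos 4: Y → hit
pos 5: C → hit
pos 6: Q → fault, evict G, frames [Y, C, Q]
At position 6, page G is evicted.

G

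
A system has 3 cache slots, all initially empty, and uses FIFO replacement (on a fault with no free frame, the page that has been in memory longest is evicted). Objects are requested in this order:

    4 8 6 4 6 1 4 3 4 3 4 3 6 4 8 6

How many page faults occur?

4: miss, frames {4}
8: miss, frames {4,8}
6: miss, frames {4,8,6}
4: hit
6: hit
1: miss, evict 4, frames {8,6,1}
4: miss, evict 8, frames {6,1,4}
3: miss, evict 6, frames {1,4,3}
4: hit
3: hit
4: hit
3: hit
6: miss, evict 1, frames {4,3,6}
4: hit
8: miss, evict 4, frames {3,6,8}
6: hit
Page faults: 8.

8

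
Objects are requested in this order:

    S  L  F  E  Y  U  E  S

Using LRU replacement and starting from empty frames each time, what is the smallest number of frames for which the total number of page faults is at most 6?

f=1: 8 faults
f=2: 8 faults
f=3: 7 faults
f=4: 7 faults
f=5: 7 faults
f=6: 6 faults
Smallest f with faults ≤ 6 is 6.

6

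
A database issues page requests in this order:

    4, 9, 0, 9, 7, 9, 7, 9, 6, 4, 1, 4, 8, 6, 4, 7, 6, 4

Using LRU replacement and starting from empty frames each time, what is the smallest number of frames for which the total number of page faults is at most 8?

f=1: 18 faults
f=2: 13 faults
f=3: 10 faults
f=4: 9 faults
f=5: 8 faults
f=6: 7 faults
f=7: 7 faults
Smallest f with faults ≤ 8 is 5.

5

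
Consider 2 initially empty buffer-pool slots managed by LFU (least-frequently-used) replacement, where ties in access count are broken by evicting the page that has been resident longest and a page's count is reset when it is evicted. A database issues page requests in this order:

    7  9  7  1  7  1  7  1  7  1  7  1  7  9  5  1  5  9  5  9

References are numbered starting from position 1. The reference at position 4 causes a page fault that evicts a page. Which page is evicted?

pos 1: 7: fault, frames [7]
pos 2: 9: fault, frames [7, 9]
pos 3: 7: hit
pos 4: 1: fault, evict 9, frames [7, 1]
At position 4, page 9 is evicted.

9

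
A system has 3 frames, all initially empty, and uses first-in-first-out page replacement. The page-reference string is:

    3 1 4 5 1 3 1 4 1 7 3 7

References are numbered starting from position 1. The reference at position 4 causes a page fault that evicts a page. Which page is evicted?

3

pos 1: 3: fault, frames [3]
pos 2: 1: fault, frames [3, 1]
pos 3: 4: fault, frames [3, 1, 4]
pos 4: 5: fault, evict 3, frames [1, 4, 5]
At position 4, page 3 is evicted.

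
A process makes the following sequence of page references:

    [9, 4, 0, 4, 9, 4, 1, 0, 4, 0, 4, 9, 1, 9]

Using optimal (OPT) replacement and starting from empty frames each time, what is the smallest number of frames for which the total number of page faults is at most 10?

2

f=1: 14 faults
f=2: 8 faults
f=3: 5 faults
f=4: 4 faults
Smallest f with faults ≤ 10 is 2.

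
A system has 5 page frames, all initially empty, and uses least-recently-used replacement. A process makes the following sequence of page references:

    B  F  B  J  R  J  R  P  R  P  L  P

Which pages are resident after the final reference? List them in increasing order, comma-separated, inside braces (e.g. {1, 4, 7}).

B: fault, frames {B}
F: fault, frames {B,F}
B: hit
J: fault, frames {F,B,J}
R: fault, frames {F,B,J,R}
J: hit
R: hit
P: fault, frames {F,B,J,R,P}
R: hit
P: hit
L: fault, evict F, frames {B,J,R,P,L}
P: hit

{B, J, L, P, R}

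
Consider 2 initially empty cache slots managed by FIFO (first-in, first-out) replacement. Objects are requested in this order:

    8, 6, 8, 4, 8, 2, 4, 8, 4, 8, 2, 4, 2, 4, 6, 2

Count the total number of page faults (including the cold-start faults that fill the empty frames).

8 -> fault, frames (8)
6 -> fault, frames (8 6)
8 -> hit
4 -> fault, evict 8, frames (6 4)
8 -> fault, evict 6, frames (4 8)
2 -> fault, evict 4, frames (8 2)
4 -> fault, evict 8, frames (2 4)
8 -> fault, evict 2, frames (4 8)
4 -> hit
8 -> hit
2 -> fault, evict 4, frames (8 2)
4 -> fault, evict 8, frames (2 4)
2 -> hit
4 -> hit
6 -> fault, evict 2, frames (4 6)
2 -> fault, evict 4, frames (6 2)
Page faults: 11.

11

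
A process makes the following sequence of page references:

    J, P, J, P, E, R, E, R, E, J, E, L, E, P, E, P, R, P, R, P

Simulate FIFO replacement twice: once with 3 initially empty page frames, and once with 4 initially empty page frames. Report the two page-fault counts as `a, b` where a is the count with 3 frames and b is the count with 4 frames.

3 frames: F F . . F F . . . F . F F F . . F . . . → 9 faults.
4 frames: F F . . F F . . . . . F . . . . . . . . → 5 faults.
5 < 9: adding a frame reduced faults, as is typical.

9, 5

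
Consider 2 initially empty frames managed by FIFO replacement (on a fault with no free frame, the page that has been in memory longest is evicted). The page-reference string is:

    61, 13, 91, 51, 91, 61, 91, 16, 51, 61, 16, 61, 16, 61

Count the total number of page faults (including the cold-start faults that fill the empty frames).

61 → miss, frames (61)
13 → miss, frames (61 13)
91 → miss, evict 61, frames (13 91)
51 → miss, evict 13, frames (91 51)
91 → hit
61 → miss, evict 91, frames (51 61)
91 → miss, evict 51, frames (61 91)
16 → miss, evict 61, frames (91 16)
51 → miss, evict 91, frames (16 51)
61 → miss, evict 16, frames (51 61)
16 → miss, evict 51, frames (61 16)
61 → hit
16 → hit
61 → hit
Page faults: 10.

10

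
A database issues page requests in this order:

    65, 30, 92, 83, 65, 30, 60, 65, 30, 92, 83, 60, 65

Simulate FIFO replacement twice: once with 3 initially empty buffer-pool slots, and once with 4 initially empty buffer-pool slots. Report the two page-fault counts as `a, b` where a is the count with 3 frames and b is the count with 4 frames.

3 frames: F F F F F F F . . F F . F → 10 faults.
4 frames: F F F F . . F F F F F F F → 11 faults.
11 > 10: adding a frame increased faults — Belady's anomaly.

10, 11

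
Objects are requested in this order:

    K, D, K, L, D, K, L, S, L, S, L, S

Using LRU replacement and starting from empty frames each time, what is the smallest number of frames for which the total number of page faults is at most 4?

3

f=1: 12 faults
f=2: 7 faults
f=3: 4 faults
f=4: 4 faults
Smallest f with faults ≤ 4 is 3.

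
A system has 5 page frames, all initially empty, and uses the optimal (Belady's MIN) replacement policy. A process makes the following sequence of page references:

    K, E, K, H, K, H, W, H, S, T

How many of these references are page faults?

K -> fault, frames {K}
E -> fault, frames {K,E}
K -> hit
H -> fault, frames {K,E,H}
K -> hit
H -> hit
W -> fault, frames {K,E,H,W}
H -> hit
S -> fault, frames {K,E,H,W,S}
T -> fault, evict S, frames {K,E,H,W,T}
Page faults: 6.

6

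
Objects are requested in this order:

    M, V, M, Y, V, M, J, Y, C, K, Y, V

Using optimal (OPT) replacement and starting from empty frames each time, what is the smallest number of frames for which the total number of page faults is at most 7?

f=1: 12 faults
f=2: 8 faults
f=3: 6 faults
f=4: 6 faults
f=5: 6 faults
f=6: 6 faults
Smallest f with faults ≤ 7 is 3.

3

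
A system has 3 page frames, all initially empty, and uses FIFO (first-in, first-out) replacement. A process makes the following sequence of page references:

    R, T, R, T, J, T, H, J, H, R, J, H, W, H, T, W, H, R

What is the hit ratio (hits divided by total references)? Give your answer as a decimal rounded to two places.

0.50

R → fault, frames {R}
T → fault, frames {R,T}
R → hit
T → hit
J → fault, frames {R,T,J}
T → hit
H → fault, evict R, frames {T,J,H}
J → hit
H → hit
R → fault, evict T, frames {J,H,R}
J → hit
H → hit
W → fault, evict J, frames {H,R,W}
H → hit
T → fault, evict H, frames {R,W,T}
W → hit
H → fault, evict R, frames {W,T,H}
R → fault, evict W, frames {T,H,R}
Hits: 9 of 18 references → 9/18 = 0.5000.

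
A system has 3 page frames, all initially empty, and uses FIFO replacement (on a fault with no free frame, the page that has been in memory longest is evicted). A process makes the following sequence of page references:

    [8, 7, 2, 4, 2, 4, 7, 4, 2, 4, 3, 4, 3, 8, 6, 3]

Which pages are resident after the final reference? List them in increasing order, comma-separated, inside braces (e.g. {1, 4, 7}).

8: miss, frames [8]
7: miss, frames [8, 7]
2: miss, frames [8, 7, 2]
4: miss, evict 8, frames [7, 2, 4]
2: hit
4: hit
7: hit
4: hit
2: hit
4: hit
3: miss, evict 7, frames [2, 4, 3]
4: hit
3: hit
8: miss, evict 2, frames [4, 3, 8]
6: miss, evict 4, frames [3, 8, 6]
3: hit

{3, 6, 8}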